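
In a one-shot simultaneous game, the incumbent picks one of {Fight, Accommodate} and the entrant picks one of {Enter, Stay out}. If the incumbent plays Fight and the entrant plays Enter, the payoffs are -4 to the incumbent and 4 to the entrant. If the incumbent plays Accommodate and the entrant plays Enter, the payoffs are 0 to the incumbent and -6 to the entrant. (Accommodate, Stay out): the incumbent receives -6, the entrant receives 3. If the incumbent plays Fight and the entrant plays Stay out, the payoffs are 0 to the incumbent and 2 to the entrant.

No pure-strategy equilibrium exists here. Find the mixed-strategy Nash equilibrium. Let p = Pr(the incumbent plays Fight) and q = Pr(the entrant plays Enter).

The incumbent's mix must leave the entrant indifferent between Enter and Stay out.
  the entrant's payoff to Enter: p·4 + (1−p)·(-6) = 10p - 6
  the entrant's payoff to Stay out: p·2 + (1−p)·3 = -p + 3
  10p - 6 = -p + 3  ⇒  11p = 9  ⇒  p = 9/11.
Set the incumbent's expected payoff from Fight equal to that from Accommodate:
  the incumbent's payoff to Fight: q·(-4) + (1−q)·0 = -4q
  the incumbent's payoff to Accommodate: q·0 + (1−q)·(-6) = 6q - 6
  -4q = 6q - 6  ⇒  -10q = -6  ⇒  q = 3/5.

p = 9/11, q = 3/5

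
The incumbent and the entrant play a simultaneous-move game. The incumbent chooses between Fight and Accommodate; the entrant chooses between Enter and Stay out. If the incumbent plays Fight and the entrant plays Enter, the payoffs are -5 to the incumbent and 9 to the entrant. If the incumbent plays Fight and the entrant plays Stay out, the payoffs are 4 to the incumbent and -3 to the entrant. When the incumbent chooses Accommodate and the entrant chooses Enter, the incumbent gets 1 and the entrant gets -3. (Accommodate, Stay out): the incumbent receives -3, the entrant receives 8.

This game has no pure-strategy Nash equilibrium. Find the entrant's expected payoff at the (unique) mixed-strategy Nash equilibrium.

63/23

The entrant's indifference between Enter and Stay out determines the incumbent's mixing probability p:
  the entrant's payoff from Enter: p·9 + (1−p)·(-3) = 12p - 3
  the entrant's payoff from Stay out: p·(-3) + (1−p)·8 = -11p + 8
  12p - 3 = -11p + 8  ⇒  23p = 11  ⇒  p = 11/23.
At equilibrium the entrant is indifferent across columns, so the entrant's payoff equals the payoff from Enter: (11/23)·9 + (12/23)·(-3) = 63/23.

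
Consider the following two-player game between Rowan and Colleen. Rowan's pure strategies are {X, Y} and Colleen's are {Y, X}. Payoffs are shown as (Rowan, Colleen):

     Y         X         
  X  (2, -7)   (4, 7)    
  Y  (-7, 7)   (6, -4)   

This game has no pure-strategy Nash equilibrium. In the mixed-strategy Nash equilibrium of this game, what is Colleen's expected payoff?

21/25

In a mixed equilibrium Colleen is indifferent between Y and X; this condition fixes p.
  Colleen's expected payoff from Y: p·(-7) + (1−p)·7 = -14p + 7
  Colleen's expected payoff from X: p·7 + (1−p)·(-4) = 11p - 4
  -14p + 7 = 11p - 4  ⇒  -25p = -11  ⇒  p = 11/25.
At equilibrium Colleen is indifferent across columns, so Colleen's payoff equals the payoff from Y: (11/25)·(-7) + (14/25)·7 = 21/25.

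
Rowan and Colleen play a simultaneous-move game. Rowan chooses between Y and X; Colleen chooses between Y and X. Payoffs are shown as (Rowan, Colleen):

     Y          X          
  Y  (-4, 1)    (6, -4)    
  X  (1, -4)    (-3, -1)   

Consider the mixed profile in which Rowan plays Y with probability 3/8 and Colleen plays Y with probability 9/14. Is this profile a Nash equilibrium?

Yes

Check Colleen's indifference given Rowan's mix p = 3/8:
  payoff from Y = -17/8; payoff from X = -17/8 — equal.
Check Rowan's indifference given Colleen's mix q = 9/14:
  payoff from Y = -3/7; payoff from X = -3/7 — equal.
Both players are indifferent, so neither can profitably deviate.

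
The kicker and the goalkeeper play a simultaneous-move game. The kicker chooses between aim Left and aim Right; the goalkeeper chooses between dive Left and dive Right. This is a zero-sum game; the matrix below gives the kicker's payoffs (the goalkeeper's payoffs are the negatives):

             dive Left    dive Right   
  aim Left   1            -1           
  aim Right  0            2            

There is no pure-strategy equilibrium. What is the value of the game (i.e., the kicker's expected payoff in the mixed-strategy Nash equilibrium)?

For the kicker to be willing to mix, the kicker must be indifferent between aim Left and aim Right, which pins down the goalkeeper's mix.
  the kicker's payoff to aim Left: q·1 + (1−q)·(-1) = 2q - 1
  the kicker's payoff to aim Right: q·0 + (1−q)·2 = -2q + 2
  2q - 1 = -2q + 2  ⇒  4q = 3  ⇒  q = 3/4.
The value is the kicker's expected payoff against this mix (using aim Left): (3/4)·1 + (1/4)·(-1) = 1/2.

v = 1/2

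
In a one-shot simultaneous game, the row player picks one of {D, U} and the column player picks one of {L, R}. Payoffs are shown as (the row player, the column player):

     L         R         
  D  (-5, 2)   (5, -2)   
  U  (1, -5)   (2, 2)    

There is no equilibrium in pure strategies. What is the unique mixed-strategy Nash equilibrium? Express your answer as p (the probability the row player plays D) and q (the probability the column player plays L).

For the column player to be willing to mix, the column player must be indifferent between L and R, which pins down the row player's mix.
  the column player's expected payoff from L: p·2 + (1−p)·(-5) = 7p - 5
  the column player's expected payoff from R: p·(-2) + (1−p)·2 = -4p + 2
  7p - 5 = -4p + 2  ⇒  11p = 7  ⇒  p = 7/11.
The column player's mix must leave the row player indifferent between D and U.
  the row player's expected payoff from D: q·(-5) + (1−q)·5 = -10q + 5
  the row player's expected payoff from U: q·1 + (1−q)·2 = -q + 2
  -10q + 5 = -q + 2  ⇒  -9q = -3  ⇒  q = 1/3.

p = 7/11, q = 1/3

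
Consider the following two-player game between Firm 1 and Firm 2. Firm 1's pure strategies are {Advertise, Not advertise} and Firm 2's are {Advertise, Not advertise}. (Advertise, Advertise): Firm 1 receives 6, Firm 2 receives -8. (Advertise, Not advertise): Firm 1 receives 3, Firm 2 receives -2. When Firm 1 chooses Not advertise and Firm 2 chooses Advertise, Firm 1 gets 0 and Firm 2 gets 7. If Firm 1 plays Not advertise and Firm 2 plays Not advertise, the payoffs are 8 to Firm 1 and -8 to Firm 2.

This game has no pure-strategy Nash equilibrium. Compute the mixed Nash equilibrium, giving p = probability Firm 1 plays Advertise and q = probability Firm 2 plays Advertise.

p = 5/7, q = 5/11

For Firm 2 to be willing to mix, Firm 2 must be indifferent between Advertise and Not advertise, which pins down Firm 1's mix.
  Firm 2's expected payoff from Advertise: p·(-8) + (1−p)·7 = -15p + 7
  Firm 2's expected payoff from Not advertise: p·(-2) + (1−p)·(-8) = 6p - 8
  -15p + 7 = 6p - 8  ⇒  -21p = -15  ⇒  p = 5/7.
Set Firm 1's expected payoff from Advertise equal to that from Not advertise:
  Firm 1's payoff to Advertise: q·6 + (1−q)·3 = 3q + 3
  Firm 1's payoff to Not advertise: q·0 + (1−q)·8 = -8q + 8
  3q + 3 = -8q + 8  ⇒  11q = 5  ⇒  q = 5/11.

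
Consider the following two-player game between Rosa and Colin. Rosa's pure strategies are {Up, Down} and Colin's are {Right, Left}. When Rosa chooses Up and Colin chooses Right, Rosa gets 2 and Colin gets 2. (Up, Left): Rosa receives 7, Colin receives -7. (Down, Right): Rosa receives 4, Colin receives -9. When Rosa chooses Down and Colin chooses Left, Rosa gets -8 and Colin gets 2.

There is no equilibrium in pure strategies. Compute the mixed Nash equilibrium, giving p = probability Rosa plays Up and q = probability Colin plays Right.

p = 11/20, q = 15/17

For Colin to be willing to mix, Colin must be indifferent between Right and Left, which pins down Rosa's mix.
  Colin's expected payoff from Right: p·2 + (1−p)·(-9) = 11p - 9
  Colin's expected payoff from Left: p·(-7) + (1−p)·2 = -9p + 2
  11p - 9 = -9p + 2  ⇒  20p = 11  ⇒  p = 11/20.
Colin's mix must leave Rosa indifferent between Up and Down.
  Rosa's payoff to Up: q·2 + (1−q)·7 = -5q + 7
  Rosa's payoff to Down: q·4 + (1−q)·(-8) = 12q - 8
  -5q + 7 = 12q - 8  ⇒  -17q = -15  ⇒  q = 15/17.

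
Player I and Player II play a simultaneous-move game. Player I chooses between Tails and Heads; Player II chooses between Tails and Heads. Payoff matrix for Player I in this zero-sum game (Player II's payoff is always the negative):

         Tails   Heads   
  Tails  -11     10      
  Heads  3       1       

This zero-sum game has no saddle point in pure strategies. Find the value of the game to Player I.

In a mixed equilibrium Player I is indifferent between Tails and Heads; this condition fixes q.
  Player I's payoff to Tails: q·(-11) + (1−q)·10 = -21q + 10
  Player I's payoff to Heads: q·3 + (1−q)·1 = 2q + 1
  -21q + 10 = 2q + 1  ⇒  -23q = -9  ⇒  q = 9/23.
The value is Player I's expected payoff against this mix (using Tails): (9/23)·(-11) + (14/23)·10 = 41/23.

v = 41/23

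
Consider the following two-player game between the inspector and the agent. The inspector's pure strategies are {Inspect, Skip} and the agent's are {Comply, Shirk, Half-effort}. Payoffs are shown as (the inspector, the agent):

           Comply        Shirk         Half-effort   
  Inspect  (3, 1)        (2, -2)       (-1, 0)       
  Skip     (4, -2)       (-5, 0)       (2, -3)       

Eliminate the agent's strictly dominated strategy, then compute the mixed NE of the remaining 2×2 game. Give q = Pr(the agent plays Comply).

q = 7/8

The agent's strategy Half-effort is strictly dominated by Comply: 1 > 0 and -2 > -3. Eliminate Half-effort.
The inspector's indifference between Inspect and Skip determines the agent's mixing probability q:
  the inspector's payoff to Inspect: q·3 + (1−q)·2 = q + 2
  the inspector's payoff to Skip: q·4 + (1−q)·(-5) = 9q - 5
  q + 2 = 9q - 5  ⇒  -8q = -7  ⇒  q = 7/8.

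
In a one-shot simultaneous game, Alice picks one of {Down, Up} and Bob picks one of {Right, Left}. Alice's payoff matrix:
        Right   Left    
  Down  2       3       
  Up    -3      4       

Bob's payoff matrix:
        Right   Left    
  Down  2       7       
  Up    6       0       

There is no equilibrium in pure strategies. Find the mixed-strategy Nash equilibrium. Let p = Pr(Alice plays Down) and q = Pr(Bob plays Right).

p = 6/11, q = 1/6

For Bob to be willing to mix, Bob must be indifferent between Right and Left, which pins down Alice's mix.
  Bob's expected payoff from Right: p·2 + (1−p)·6 = -4p + 6
  Bob's expected payoff from Left: p·7 + (1−p)·0 = 7p
  -4p + 6 = 7p  ⇒  -11p = -6  ⇒  p = 6/11.
Alice's indifference between Down and Up determines Bob's mixing probability q:
  Alice's expected payoff from Down: q·2 + (1−q)·3 = -q + 3
  Alice's expected payoff from Up: q·(-3) + (1−q)·4 = -7q + 4
  -q + 3 = -7q + 4  ⇒  6q = 1  ⇒  q = 1/6.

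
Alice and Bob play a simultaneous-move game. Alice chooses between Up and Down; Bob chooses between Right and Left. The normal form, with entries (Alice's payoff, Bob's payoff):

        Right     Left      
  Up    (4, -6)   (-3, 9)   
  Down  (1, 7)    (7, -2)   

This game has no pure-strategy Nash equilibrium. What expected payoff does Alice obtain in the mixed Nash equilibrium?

31/13

For Alice to be willing to mix, Alice must be indifferent between Up and Down, which pins down Bob's mix.
  Alice's payoff to Up: q·4 + (1−q)·(-3) = 7q - 3
  Alice's payoff to Down: q·1 + (1−q)·7 = -6q + 7
  7q - 3 = -6q + 7  ⇒  13q = 10  ⇒  q = 10/13.
At equilibrium Alice is indifferent across rows, so Alice's payoff equals the payoff from Up: (10/13)·4 + (3/13)·(-3) = 31/13.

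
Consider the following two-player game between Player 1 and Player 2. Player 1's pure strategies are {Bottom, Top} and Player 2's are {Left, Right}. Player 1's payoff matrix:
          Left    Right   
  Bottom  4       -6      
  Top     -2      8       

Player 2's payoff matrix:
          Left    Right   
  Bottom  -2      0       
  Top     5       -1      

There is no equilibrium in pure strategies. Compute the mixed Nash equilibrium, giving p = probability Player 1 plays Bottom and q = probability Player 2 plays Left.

p = 3/4, q = 7/10

For Player 2 to be willing to mix, Player 2 must be indifferent between Left and Right, which pins down Player 1's mix.
  Player 2's payoff to Left: p·(-2) + (1−p)·5 = -7p + 5
  Player 2's payoff to Right: p·0 + (1−p)·(-1) = p - 1
  -7p + 5 = p - 1  ⇒  -8p = -6  ⇒  p = 3/4.
Set Player 1's expected payoff from Bottom equal to that from Top:
  Player 1's payoff from Bottom: q·4 + (1−q)·(-6) = 10q - 6
  Player 1's payoff from Top: q·(-2) + (1−q)·8 = -10q + 8
  10q - 6 = -10q + 8  ⇒  20q = 14  ⇒  q = 7/10.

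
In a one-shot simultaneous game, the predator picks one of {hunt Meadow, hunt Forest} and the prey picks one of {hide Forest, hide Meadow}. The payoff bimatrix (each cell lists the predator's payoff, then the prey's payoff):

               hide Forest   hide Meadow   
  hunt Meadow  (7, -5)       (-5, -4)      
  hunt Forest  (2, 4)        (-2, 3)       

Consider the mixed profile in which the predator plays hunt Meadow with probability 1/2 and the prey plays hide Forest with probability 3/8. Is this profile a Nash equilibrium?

Check the prey's indifference given the predator's mix p = 1/2:
  payoff from hide Forest = -1/2; payoff from hide Meadow = -1/2 — equal.
Check the predator's indifference given the prey's mix q = 3/8:
  payoff from hunt Meadow = -1/2; payoff from hunt Forest = -1/2 — equal.
Both players are indifferent, so neither can profitably deviate.

Yes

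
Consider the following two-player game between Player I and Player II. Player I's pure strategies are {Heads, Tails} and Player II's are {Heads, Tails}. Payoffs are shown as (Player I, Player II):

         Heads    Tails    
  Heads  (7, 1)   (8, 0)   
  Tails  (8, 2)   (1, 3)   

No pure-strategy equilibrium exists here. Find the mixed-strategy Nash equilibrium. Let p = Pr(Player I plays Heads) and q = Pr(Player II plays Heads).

p = 1/2, q = 7/8

Set Player II's expected payoff from Heads equal to that from Tails:
  Player II's expected payoff from Heads: p·1 + (1−p)·2 = -p + 2
  Player II's expected payoff from Tails: p·0 + (1−p)·3 = -3p + 3
  -p + 2 = -3p + 3  ⇒  2p = 1  ⇒  p = 1/2.
In a mixed equilibrium Player I is indifferent between Heads and Tails; this condition fixes q.
  Player I's expected payoff from Heads: q·7 + (1−q)·8 = -q + 8
  Player I's expected payoff from Tails: q·8 + (1−q)·1 = 7q + 1
  -q + 8 = 7q + 1  ⇒  -8q = -7  ⇒  q = 7/8.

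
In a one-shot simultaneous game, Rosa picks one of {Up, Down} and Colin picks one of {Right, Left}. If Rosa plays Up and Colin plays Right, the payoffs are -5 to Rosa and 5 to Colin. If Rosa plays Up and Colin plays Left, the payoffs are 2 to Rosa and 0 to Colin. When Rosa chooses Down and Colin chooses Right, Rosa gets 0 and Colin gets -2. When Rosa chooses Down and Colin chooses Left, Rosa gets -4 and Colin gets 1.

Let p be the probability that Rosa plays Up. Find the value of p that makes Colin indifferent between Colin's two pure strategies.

For Colin to be willing to mix, Colin must be indifferent between Right and Left, which pins down Rosa's mix.
  Colin's payoff to Right: p·5 + (1−p)·(-2) = 7p - 2
  Colin's payoff to Left: p·0 + (1−p)·1 = -p + 1
  7p - 2 = -p + 1  ⇒  8p = 3  ⇒  p = 3/8.

p = 3/8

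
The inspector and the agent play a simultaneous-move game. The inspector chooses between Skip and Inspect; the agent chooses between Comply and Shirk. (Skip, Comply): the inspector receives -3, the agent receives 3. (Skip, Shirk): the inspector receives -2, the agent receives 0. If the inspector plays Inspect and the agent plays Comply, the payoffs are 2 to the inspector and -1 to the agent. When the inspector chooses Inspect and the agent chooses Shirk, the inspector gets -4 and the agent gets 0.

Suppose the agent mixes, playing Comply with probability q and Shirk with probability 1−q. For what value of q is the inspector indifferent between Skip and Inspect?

The agent's mix must leave the inspector indifferent between Skip and Inspect.
  the inspector's expected payoff from Skip: q·(-3) + (1−q)·(-2) = -q - 2
  the inspector's expected payoff from Inspect: q·2 + (1−q)·(-4) = 6q - 4
  -q - 2 = 6q - 4  ⇒  -7q = -2  ⇒  q = 2/7.

q = 2/7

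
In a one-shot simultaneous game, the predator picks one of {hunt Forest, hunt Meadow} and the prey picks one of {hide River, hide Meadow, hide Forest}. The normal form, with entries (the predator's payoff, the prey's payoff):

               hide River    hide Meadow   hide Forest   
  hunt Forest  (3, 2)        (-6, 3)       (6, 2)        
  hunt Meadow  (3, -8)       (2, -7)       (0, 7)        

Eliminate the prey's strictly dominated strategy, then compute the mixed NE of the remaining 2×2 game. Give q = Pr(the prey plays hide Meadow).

q = 3/7

The prey's strategy hide River is strictly dominated by hide Meadow: 3 > 2 and -7 > -8. Eliminate hide River.
For the predator to be willing to mix, the predator must be indifferent between hunt Forest and hunt Meadow, which pins down the prey's mix.
  the predator's expected payoff from hunt Forest: q·(-6) + (1−q)·6 = -12q + 6
  the predator's expected payoff from hunt Meadow: q·2 + (1−q)·0 = 2q
  -12q + 6 = 2q  ⇒  -14q = -6  ⇒  q = 3/7.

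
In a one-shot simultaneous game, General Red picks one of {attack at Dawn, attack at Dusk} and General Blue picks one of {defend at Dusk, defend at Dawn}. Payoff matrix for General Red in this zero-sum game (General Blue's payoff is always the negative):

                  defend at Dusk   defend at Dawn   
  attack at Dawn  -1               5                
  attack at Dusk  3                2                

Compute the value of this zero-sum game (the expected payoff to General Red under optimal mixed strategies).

Set General Red's expected payoff from attack at Dawn equal to that from attack at Dusk:
  General Red's payoff from attack at Dawn: q·(-1) + (1−q)·5 = -6q + 5
  General Red's payoff from attack at Dusk: q·3 + (1−q)·2 = q + 2
  -6q + 5 = q + 2  ⇒  -7q = -3  ⇒  q = 3/7.
The value is General Red's expected payoff against this mix (using attack at Dawn): (3/7)·(-1) + (4/7)·5 = 17/7.

v = 17/7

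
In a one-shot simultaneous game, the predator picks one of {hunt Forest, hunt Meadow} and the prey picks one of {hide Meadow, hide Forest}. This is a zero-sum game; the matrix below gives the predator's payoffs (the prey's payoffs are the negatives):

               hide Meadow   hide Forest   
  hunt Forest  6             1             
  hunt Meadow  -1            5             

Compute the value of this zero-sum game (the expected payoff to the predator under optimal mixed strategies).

For the predator to be willing to mix, the predator must be indifferent between hunt Forest and hunt Meadow, which pins down the prey's mix.
  the predator's payoff from hunt Forest: q·6 + (1−q)·1 = 5q + 1
  the predator's payoff from hunt Meadow: q·(-1) + (1−q)·5 = -6q + 5
  5q + 1 = -6q + 5  ⇒  11q = 4  ⇒  q = 4/11.
The value is the predator's expected payoff against this mix (using hunt Forest): (4/11)·6 + (7/11)·1 = 31/11.

v = 31/11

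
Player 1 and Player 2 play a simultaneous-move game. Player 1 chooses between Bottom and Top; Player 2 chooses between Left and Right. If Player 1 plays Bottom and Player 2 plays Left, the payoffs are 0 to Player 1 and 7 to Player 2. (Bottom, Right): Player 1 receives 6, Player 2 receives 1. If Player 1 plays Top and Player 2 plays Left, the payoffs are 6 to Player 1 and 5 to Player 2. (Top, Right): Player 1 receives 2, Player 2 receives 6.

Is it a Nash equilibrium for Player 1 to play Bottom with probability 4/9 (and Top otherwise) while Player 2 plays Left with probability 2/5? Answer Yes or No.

Given Player 1's mix p = 4/9, Player 2's payoff from Left is 53/9 but from Right is 34/9. Player 2 strictly prefers Left, so Player 2 would not mix.
So the proposed profile is not a Nash equilibrium.

No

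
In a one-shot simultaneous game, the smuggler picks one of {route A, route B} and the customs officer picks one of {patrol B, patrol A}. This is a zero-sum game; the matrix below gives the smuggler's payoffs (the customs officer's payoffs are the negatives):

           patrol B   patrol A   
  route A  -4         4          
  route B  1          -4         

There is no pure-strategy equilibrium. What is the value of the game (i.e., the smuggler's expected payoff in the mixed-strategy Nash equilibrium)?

The customs officer's mix must leave the smuggler indifferent between route A and route B.
  the smuggler's payoff to route A: q·(-4) + (1−q)·4 = -8q + 4
  the smuggler's payoff to route B: q·1 + (1−q)·(-4) = 5q - 4
  -8q + 4 = 5q - 4  ⇒  -13q = -8  ⇒  q = 8/13.
The value is the smuggler's expected payoff against this mix (using route A): (8/13)·(-4) + (5/13)·4 = -12/13.

v = -12/13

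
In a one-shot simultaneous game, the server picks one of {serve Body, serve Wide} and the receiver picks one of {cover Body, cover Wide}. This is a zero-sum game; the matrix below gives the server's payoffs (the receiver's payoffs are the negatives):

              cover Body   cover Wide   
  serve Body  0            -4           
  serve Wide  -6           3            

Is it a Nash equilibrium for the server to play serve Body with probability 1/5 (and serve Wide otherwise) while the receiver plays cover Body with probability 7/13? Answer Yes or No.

No

Given the server's mix p = 1/5, the receiver's payoff from cover Body is 24/5 but from cover Wide is -8/5. The receiver strictly prefers cover Body, so the receiver would not mix.
So the proposed profile is not a Nash equilibrium.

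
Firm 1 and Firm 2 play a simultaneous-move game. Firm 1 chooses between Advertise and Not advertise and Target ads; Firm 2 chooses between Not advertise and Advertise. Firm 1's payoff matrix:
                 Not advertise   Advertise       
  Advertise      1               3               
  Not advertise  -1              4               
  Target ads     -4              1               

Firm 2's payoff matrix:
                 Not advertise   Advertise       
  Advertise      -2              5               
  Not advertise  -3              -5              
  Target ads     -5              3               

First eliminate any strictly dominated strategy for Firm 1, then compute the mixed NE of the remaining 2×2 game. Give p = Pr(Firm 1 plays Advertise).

Firm 1's strategy Target ads is strictly dominated by Not advertise: -1 > -4 and 4 > 1. Eliminate Target ads.
Set Firm 2's expected payoff from Not advertise equal to that from Advertise:
  Firm 2's payoff to Not advertise: p·(-2) + (1−p)·(-3) = p - 3
  Firm 2's payoff to Advertise: p·5 + (1−p)·(-5) = 10p - 5
  p - 3 = 10p - 5  ⇒  -9p = -2  ⇒  p = 2/9.

p = 2/9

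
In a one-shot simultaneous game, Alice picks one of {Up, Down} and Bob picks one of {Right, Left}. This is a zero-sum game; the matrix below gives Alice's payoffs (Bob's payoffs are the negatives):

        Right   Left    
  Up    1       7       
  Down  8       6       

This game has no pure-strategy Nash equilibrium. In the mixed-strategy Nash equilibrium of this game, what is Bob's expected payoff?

Alice's mix must leave Bob indifferent between Right and Left.
  Bob's payoff from Right: p·(-1) + (1−p)·(-8) = 7p - 8
  Bob's payoff from Left: p·(-7) + (1−p)·(-6) = -p - 6
  7p - 8 = -p - 6  ⇒  8p = 2  ⇒  p = 1/4.
At equilibrium Bob is indifferent across columns, so Bob's payoff equals the payoff from Right: (1/4)·(-1) + (3/4)·(-8) = -25/4.

-25/4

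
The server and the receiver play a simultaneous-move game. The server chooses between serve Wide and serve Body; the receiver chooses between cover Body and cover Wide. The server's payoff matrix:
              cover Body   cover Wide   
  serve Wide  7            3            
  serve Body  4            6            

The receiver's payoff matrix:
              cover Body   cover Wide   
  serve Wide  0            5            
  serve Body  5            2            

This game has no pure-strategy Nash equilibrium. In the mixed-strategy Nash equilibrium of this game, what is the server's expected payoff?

In a mixed equilibrium the server is indifferent between serve Wide and serve Body; this condition fixes q.
  the server's expected payoff from serve Wide: q·7 + (1−q)·3 = 4q + 3
  the server's expected payoff from serve Body: q·4 + (1−q)·6 = -2q + 6
  4q + 3 = -2q + 6  ⇒  6q = 3  ⇒  q = 1/2.
At equilibrium the server is indifferent across rows, so the server's payoff equals the payoff from serve Wide: (1/2)·7 + (1/2)·3 = 5.

5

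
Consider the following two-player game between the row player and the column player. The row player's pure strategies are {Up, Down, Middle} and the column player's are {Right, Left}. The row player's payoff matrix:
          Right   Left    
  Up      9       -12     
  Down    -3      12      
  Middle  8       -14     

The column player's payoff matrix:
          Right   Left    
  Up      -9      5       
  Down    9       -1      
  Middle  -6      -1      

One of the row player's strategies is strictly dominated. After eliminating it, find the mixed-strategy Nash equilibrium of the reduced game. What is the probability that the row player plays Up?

The row player's strategy Middle is strictly dominated by Up: 9 > 8 and -12 > -14. Eliminate Middle.
Set the column player's expected payoff from Right equal to that from Left:
  the column player's expected payoff from Right: p·(-9) + (1−p)·9 = -18p + 9
  the column player's expected payoff from Left: p·5 + (1−p)·(-1) = 6p - 1
  -18p + 9 = 6p - 1  ⇒  -24p = -10  ⇒  p = 5/12.

p = 5/12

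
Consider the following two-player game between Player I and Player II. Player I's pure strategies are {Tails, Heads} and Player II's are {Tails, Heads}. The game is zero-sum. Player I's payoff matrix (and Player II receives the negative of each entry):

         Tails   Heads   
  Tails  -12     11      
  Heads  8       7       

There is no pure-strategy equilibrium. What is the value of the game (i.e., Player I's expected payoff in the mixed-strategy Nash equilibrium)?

v = 43/6

For Player I to be willing to mix, Player I must be indifferent between Tails and Heads, which pins down Player II's mix.
  Player I's payoff to Tails: q·(-12) + (1−q)·11 = -23q + 11
  Player I's payoff to Heads: q·8 + (1−q)·7 = q + 7
  -23q + 11 = q + 7  ⇒  -24q = -4  ⇒  q = 1/6.
The value is Player I's expected payoff against this mix (using Tails): (1/6)·(-12) + (5/6)·11 = 43/6.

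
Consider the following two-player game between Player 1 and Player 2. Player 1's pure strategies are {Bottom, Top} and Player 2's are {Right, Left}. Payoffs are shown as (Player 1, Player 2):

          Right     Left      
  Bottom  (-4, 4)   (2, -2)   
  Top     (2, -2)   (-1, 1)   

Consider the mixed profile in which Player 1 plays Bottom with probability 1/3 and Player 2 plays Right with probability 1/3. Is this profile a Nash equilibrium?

Check Player 2's indifference given Player 1's mix p = 1/3:
  payoff from Right = 0; payoff from Left = 0 — equal.
Check Player 1's indifference given Player 2's mix q = 1/3:
  payoff from Bottom = 0; payoff from Top = 0 — equal.
Both players are indifferent, so neither can profitably deviate.

Yes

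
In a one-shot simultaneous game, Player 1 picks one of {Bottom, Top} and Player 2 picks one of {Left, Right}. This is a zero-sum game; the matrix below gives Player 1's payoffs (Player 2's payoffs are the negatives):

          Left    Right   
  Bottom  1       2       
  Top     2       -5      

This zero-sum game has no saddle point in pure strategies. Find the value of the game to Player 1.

v = 9/8

Set Player 1's expected payoff from Bottom equal to that from Top:
  Player 1's payoff to Bottom: q·1 + (1−q)·2 = -q + 2
  Player 1's payoff to Top: q·2 + (1−q)·(-5) = 7q - 5
  -q + 2 = 7q - 5  ⇒  -8q = -7  ⇒  q = 7/8.
The value is Player 1's expected payoff against this mix (using Bottom): (7/8)·1 + (1/8)·2 = 9/8.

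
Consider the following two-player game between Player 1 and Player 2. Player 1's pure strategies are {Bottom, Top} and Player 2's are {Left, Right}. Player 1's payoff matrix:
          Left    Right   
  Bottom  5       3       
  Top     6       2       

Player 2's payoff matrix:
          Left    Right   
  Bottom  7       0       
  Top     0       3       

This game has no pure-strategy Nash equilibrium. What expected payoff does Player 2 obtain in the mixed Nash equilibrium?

21/10

In a mixed equilibrium Player 2 is indifferent between Left and Right; this condition fixes p.
  Player 2's payoff to Left: p·7 + (1−p)·0 = 7p
  Player 2's payoff to Right: p·0 + (1−p)·3 = -3p + 3
  7p = -3p + 3  ⇒  10p = 3  ⇒  p = 3/10.
At equilibrium Player 2 is indifferent across columns, so Player 2's payoff equals the payoff from Left: (3/10)·7 + (7/10)·0 = 21/10.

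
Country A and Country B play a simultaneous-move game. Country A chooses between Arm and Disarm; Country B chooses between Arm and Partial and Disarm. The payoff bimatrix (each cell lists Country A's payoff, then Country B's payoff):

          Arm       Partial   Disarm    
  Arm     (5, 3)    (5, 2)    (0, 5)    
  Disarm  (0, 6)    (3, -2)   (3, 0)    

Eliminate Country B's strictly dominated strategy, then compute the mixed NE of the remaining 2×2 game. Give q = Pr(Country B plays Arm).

q = 3/8

Country B's strategy Partial is strictly dominated by Disarm: 5 > 2 and 0 > -2. Eliminate Partial.
Set Country A's expected payoff from Arm equal to that from Disarm:
  Country A's payoff to Arm: q·5 + (1−q)·0 = 5q
  Country A's payoff to Disarm: q·0 + (1−q)·3 = -3q + 3
  5q = -3q + 3  ⇒  8q = 3  ⇒  q = 3/8.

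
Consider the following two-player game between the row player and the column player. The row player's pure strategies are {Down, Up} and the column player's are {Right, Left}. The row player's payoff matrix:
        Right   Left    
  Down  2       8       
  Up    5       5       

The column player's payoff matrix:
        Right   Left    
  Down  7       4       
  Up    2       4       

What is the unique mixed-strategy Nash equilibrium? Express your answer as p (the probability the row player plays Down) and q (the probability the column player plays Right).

p = 2/5, q = 1/2

The row player's mix must leave the column player indifferent between Right and Left.
  the column player's payoff to Right: p·7 + (1−p)·2 = 5p + 2
  the column player's payoff to Left: p·4 + (1−p)·4 = 4
  5p + 2 = 4  ⇒  5p = 2  ⇒  p = 2/5.
For the row player to be willing to mix, the row player must be indifferent between Down and Up, which pins down the column player's mix.
  the row player's expected payoff from Down: q·2 + (1−q)·8 = -6q + 8
  the row player's expected payoff from Up: q·5 + (1−q)·5 = 5
  -6q + 8 = 5  ⇒  -6q = -3  ⇒  q = 1/2.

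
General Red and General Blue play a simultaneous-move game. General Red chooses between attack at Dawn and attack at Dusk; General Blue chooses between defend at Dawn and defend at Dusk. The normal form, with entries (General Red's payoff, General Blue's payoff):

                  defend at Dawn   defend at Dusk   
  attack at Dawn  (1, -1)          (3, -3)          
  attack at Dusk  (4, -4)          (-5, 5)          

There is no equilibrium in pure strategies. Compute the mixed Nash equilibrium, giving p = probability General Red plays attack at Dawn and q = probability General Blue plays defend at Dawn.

In a mixed equilibrium General Blue is indifferent between defend at Dawn and defend at Dusk; this condition fixes p.
  General Blue's payoff to defend at Dawn: p·(-1) + (1−p)·(-4) = 3p - 4
  General Blue's payoff to defend at Dusk: p·(-3) + (1−p)·5 = -8p + 5
  3p - 4 = -8p + 5  ⇒  11p = 9  ⇒  p = 9/11.
General Blue's mix must leave General Red indifferent between attack at Dawn and attack at Dusk.
  General Red's payoff from attack at Dawn: q·1 + (1−q)·3 = -2q + 3
  General Red's payoff from attack at Dusk: q·4 + (1−q)·(-5) = 9q - 5
  -2q + 3 = 9q - 5  ⇒  -11q = -8  ⇒  q = 8/11.

p = 9/11, q = 8/11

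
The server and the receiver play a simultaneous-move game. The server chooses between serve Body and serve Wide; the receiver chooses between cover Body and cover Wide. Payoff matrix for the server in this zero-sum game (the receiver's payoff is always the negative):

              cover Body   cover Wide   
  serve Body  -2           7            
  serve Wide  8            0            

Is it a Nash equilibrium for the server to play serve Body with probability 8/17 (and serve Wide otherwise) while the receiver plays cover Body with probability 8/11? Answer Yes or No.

Given the receiver's mix q = 8/11, the server's payoff from serve Body is 5/11 but from serve Wide is 64/11. The server strictly prefers serve Wide, so the server would not mix.
So the proposed profile is not a Nash equilibrium.

No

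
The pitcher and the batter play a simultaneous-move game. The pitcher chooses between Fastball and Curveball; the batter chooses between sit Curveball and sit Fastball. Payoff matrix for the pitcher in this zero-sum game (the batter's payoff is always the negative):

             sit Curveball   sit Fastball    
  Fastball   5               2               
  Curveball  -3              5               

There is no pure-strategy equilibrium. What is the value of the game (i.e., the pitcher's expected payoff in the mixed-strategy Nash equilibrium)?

The batter's mix must leave the pitcher indifferent between Fastball and Curveball.
  the pitcher's payoff from Fastball: q·5 + (1−q)·2 = 3q + 2
  the pitcher's payoff from Curveball: q·(-3) + (1−q)·5 = -8q + 5
  3q + 2 = -8q + 5  ⇒  11q = 3  ⇒  q = 3/11.
The value is the pitcher's expected payoff against this mix (using Fastball): (3/11)·5 + (8/11)·2 = 31/11.

v = 31/11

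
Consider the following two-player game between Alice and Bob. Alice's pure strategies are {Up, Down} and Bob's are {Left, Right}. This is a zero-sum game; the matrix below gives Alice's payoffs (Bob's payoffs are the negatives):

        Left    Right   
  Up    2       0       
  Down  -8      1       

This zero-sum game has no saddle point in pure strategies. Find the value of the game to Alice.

v = 2/11

Set Alice's expected payoff from Up equal to that from Down:
  Alice's expected payoff from Up: q·2 + (1−q)·0 = 2q
  Alice's expected payoff from Down: q·(-8) + (1−q)·1 = -9q + 1
  2q = -9q + 1  ⇒  11q = 1  ⇒  q = 1/11.
The value is Alice's expected payoff against this mix (using Up): (1/11)·2 + (10/11)·0 = 2/11.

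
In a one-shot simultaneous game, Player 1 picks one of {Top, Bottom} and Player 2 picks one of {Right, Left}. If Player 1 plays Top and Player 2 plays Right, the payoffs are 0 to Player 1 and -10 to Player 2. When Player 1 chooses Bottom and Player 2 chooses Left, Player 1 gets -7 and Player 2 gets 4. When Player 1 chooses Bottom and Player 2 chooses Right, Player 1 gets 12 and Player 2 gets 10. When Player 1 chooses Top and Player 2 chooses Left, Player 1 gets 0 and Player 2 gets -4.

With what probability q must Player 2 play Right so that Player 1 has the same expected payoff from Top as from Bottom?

q = 7/19

Player 1's indifference between Top and Bottom determines Player 2's mixing probability q:
  Player 1's payoff to Top: q·0 + (1−q)·0 = 0
  Player 1's payoff to Bottom: q·12 + (1−q)·(-7) = 19q - 7
  0 = 19q - 7  ⇒  -19q = -7  ⇒  q = 7/19.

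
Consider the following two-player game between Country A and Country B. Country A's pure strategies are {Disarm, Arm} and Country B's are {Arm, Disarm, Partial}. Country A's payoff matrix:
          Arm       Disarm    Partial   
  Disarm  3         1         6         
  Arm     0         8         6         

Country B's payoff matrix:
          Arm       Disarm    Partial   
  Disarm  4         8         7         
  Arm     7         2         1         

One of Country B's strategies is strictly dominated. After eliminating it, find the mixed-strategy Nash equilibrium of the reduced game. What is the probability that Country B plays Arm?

Country B's strategy Partial is strictly dominated by Disarm: 8 > 7 and 2 > 1. Eliminate Partial.
In a mixed equilibrium Country A is indifferent between Disarm and Arm; this condition fixes q.
  Country A's expected payoff from Disarm: q·3 + (1−q)·1 = 2q + 1
  Country A's expected payoff from Arm: q·0 + (1−q)·8 = -8q + 8
  2q + 1 = -8q + 8  ⇒  10q = 7  ⇒  q = 7/10.

q = 7/10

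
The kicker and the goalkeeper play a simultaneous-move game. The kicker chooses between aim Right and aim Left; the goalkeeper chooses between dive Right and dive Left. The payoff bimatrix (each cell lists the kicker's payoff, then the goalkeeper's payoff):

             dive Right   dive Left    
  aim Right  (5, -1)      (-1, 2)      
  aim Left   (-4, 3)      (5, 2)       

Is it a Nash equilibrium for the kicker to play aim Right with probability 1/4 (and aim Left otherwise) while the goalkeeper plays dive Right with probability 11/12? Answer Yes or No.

Given the goalkeeper's mix q = 11/12, the kicker's payoff from aim Right is 9/2 but from aim Left is -13/4. The kicker strictly prefers aim Right, so the kicker would not mix.
So the proposed profile is not a Nash equilibrium.

No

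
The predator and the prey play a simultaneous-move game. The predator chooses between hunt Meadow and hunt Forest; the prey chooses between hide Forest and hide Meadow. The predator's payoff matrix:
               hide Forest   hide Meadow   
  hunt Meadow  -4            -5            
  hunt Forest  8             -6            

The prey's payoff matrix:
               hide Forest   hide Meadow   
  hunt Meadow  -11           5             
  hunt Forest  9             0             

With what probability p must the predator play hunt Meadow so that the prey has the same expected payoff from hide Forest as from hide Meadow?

p = 9/25

The predator's mix must leave the prey indifferent between hide Forest and hide Meadow.
  the prey's expected payoff from hide Forest: p·(-11) + (1−p)·9 = -20p + 9
  the prey's expected payoff from hide Meadow: p·5 + (1−p)·0 = 5p
  -20p + 9 = 5p  ⇒  -25p = -9  ⇒  p = 9/25.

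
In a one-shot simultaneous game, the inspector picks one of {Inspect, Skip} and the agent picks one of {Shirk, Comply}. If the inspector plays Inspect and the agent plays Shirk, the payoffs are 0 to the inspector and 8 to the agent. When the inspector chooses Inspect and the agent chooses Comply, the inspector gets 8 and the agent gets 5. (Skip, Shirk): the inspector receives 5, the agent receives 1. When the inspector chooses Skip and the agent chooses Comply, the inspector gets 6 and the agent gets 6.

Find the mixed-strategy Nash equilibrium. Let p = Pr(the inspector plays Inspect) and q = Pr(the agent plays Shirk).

The agent's indifference between Shirk and Comply determines the inspector's mixing probability p:
  the agent's payoff from Shirk: p·8 + (1−p)·1 = 7p + 1
  the agent's payoff from Comply: p·5 + (1−p)·6 = -p + 6
  7p + 1 = -p + 6  ⇒  8p = 5  ⇒  p = 5/8.
For the inspector to be willing to mix, the inspector must be indifferent between Inspect and Skip, which pins down the agent's mix.
  the inspector's expected payoff from Inspect: q·0 + (1−q)·8 = -8q + 8
  the inspector's expected payoff from Skip: q·5 + (1−q)·6 = -q + 6
  -8q + 8 = -q + 6  ⇒  -7q = -2  ⇒  q = 2/7.

p = 5/8, q = 2/7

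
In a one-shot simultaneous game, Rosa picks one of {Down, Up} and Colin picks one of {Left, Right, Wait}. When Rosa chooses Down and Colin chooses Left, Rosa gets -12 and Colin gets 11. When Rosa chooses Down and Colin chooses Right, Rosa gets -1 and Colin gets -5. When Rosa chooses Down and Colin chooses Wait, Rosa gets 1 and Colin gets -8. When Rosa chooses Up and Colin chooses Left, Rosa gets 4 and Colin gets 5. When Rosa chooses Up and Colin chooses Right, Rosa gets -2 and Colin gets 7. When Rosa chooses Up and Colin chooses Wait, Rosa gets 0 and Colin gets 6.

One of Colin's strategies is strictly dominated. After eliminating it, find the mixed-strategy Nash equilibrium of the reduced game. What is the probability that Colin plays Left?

q = 1/17

Colin's strategy Wait is strictly dominated by Right: -5 > -8 and 7 > 6. Eliminate Wait.
Set Rosa's expected payoff from Down equal to that from Up:
  Rosa's payoff to Down: q·(-12) + (1−q)·(-1) = -11q - 1
  Rosa's payoff to Up: q·4 + (1−q)·(-2) = 6q - 2
  -11q - 1 = 6q - 2  ⇒  -17q = -1  ⇒  q = 1/17.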